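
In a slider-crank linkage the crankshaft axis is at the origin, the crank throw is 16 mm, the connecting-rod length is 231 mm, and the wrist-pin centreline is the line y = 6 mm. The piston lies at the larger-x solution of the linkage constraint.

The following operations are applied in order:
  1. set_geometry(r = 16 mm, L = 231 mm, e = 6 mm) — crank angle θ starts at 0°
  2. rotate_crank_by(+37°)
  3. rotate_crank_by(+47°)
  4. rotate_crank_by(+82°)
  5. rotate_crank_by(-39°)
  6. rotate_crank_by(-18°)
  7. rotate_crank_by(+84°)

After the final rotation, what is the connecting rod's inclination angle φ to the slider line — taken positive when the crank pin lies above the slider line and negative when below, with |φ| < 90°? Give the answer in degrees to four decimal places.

-2.3816

set_geometry: r = 16 mm, L = 231 mm, e = 6 mm; θ ← 0°
rotate_crank_by(+37°): θ ← 0° +37° = 37°
rotate_crank_by(+47°): θ ← 37° +47° = 84°
rotate_crank_by(+82°): θ ← 84° +82° = 166°
rotate_crank_by(-39°): θ ← 166° -39° = 127°
rotate_crank_by(-18°): θ ← 127° -18° = 109°
rotate_crank_by(+84°): θ ← 109° +84° = 193°
crank pin P = (r cos θ, r sin θ) = (-15.589921, -3.599217)
h = r sin θ − e = -3.599217 − 6 = -9.599217
sin φ = h / L = -9.599217 / 231 = -0.04155505
φ = arcsin(-0.04155505) = -2.381615°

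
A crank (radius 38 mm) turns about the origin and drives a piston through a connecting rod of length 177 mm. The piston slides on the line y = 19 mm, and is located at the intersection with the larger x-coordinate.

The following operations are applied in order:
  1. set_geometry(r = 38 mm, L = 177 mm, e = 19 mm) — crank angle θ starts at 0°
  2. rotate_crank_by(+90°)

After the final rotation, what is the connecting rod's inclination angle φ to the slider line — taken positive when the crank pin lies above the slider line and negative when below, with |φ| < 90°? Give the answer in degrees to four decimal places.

6.1623

set_geometry: r = 38 mm, L = 177 mm, e = 19 mm; θ ← 0°
rotate_crank_by(+90°): θ ← 0° +90° = 90°
crank pin P = (r cos θ, r sin θ) = (0.000000, 38.000000)
h = r sin θ − e = 38.000000 − 19 = 19.000000
sin φ = h / L = 19.000000 / 177 = 0.10734463
φ = arcsin(0.10734463) = 6.162268°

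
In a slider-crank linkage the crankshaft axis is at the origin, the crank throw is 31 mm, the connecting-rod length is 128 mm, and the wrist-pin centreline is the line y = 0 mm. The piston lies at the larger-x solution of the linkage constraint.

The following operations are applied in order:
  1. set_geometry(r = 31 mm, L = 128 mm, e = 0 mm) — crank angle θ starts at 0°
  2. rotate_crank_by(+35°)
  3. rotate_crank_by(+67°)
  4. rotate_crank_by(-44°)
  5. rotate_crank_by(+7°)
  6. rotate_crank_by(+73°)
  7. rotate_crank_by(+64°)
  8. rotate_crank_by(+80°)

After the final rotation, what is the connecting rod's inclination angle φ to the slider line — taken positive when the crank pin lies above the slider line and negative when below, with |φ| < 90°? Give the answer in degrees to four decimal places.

-13.7034

set_geometry: r = 31 mm, L = 128 mm, e = 0 mm; θ ← 0°
rotate_crank_by(+35°): θ ← 0° +35° = 35°
rotate_crank_by(+67°): θ ← 35° +67° = 102°
rotate_crank_by(-44°): θ ← 102° -44° = 58°
rotate_crank_by(+7°): θ ← 58° +7° = 65°
rotate_crank_by(+73°): θ ← 65° +73° = 138°
rotate_crank_by(+64°): θ ← 138° +64° = 202°
rotate_crank_by(+80°): θ ← 202° +80° = 282°
crank pin P = (r cos θ, r sin θ) = (6.445262, -30.322576)
h = r sin θ − e = -30.322576 − 0 = -30.322576
sin φ = h / L = -30.322576 / 128 = -0.23689512
φ = arcsin(-0.23689512) = -13.703360°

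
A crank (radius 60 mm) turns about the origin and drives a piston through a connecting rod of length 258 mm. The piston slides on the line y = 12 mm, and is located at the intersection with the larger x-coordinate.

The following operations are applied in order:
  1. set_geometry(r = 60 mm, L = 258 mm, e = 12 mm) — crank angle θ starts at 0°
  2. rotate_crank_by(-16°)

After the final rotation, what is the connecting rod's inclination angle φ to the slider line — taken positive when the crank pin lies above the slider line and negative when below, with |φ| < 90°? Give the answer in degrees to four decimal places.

set_geometry: r = 60 mm, L = 258 mm, e = 12 mm; θ ← 0°
rotate_crank_by(-16°): θ ← 0° -16° = -16°
crank pin P = (r cos θ, r sin θ) = (57.675702, -16.538241)
h = r sin θ − e = -16.538241 − 12 = -28.538241
sin φ = h / L = -28.538241 / 258 = -0.11061334
φ = arcsin(-0.11061334) = -6.350673°

-6.3507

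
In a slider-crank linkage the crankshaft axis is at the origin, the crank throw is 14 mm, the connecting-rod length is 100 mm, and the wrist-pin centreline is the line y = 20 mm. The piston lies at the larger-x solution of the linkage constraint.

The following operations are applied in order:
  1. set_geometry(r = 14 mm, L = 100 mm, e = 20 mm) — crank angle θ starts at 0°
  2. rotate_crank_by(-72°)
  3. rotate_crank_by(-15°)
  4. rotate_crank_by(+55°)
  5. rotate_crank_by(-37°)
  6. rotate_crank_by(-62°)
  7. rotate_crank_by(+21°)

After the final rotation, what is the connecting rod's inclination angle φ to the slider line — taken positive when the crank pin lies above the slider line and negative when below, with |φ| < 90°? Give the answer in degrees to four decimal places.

-19.3633

set_geometry: r = 14 mm, L = 100 mm, e = 20 mm; θ ← 0°
rotate_crank_by(-72°): θ ← 0° -72° = -72°
rotate_crank_by(-15°): θ ← -72° -15° = -87°
rotate_crank_by(+55°): θ ← -87° +55° = -32°
rotate_crank_by(-37°): θ ← -32° -37° = -69°
rotate_crank_by(-62°): θ ← -69° -62° = -131°
rotate_crank_by(+21°): θ ← -131° +21° = -110°
crank pin P = (r cos θ, r sin θ) = (-4.788282, -13.155697)
h = r sin θ − e = -13.155697 − 20 = -33.155697
sin φ = h / L = -33.155697 / 100 = -0.33155697
φ = arcsin(-0.33155697) = -19.363304°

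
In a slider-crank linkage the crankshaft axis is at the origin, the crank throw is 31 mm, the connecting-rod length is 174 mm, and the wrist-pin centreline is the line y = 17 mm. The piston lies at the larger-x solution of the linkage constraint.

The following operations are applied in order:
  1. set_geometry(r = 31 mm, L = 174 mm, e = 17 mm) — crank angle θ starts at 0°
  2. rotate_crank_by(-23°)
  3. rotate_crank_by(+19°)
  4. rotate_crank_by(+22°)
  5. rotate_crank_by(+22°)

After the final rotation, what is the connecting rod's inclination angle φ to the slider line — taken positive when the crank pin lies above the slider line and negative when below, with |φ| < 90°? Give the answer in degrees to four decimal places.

set_geometry: r = 31 mm, L = 174 mm, e = 17 mm; θ ← 0°
rotate_crank_by(-23°): θ ← 0° -23° = -23°
rotate_crank_by(+19°): θ ← -23° +19° = -4°
rotate_crank_by(+22°): θ ← -4° +22° = 18°
rotate_crank_by(+22°): θ ← 18° +22° = 40°
crank pin P = (r cos θ, r sin θ) = (23.747378, 19.926416)
h = r sin θ − e = 19.926416 − 17 = 2.926416
sin φ = h / L = 2.926416 / 174 = 0.01681848
φ = arcsin(0.01681848) = 0.963673°

0.9637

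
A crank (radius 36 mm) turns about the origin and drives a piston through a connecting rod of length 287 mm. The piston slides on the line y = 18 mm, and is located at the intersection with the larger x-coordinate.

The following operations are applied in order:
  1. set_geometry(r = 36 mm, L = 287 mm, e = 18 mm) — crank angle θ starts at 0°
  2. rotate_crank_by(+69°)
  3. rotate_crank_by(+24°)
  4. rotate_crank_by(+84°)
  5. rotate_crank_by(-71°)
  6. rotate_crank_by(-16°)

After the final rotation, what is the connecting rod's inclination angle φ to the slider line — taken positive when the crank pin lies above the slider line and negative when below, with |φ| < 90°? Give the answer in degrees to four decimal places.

set_geometry: r = 36 mm, L = 287 mm, e = 18 mm; θ ← 0°
rotate_crank_by(+69°): θ ← 0° +69° = 69°
rotate_crank_by(+24°): θ ← 69° +24° = 93°
rotate_crank_by(+84°): θ ← 93° +84° = 177°
rotate_crank_by(-71°): θ ← 177° -71° = 106°
rotate_crank_by(-16°): θ ← 106° -16° = 90°
crank pin P = (r cos θ, r sin θ) = (0.000000, 36.000000)
h = r sin θ − e = 36.000000 − 18 = 18.000000
sin φ = h / L = 18.000000 / 287 = 0.06271777
φ = arcsin(0.06271777) = 3.595824°

3.5958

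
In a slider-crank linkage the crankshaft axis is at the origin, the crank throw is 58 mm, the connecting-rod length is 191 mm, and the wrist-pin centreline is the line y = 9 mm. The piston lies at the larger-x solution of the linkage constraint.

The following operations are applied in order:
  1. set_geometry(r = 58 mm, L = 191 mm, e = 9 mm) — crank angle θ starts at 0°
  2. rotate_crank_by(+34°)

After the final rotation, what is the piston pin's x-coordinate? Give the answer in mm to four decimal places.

set_geometry: r = 58 mm, L = 191 mm, e = 9 mm; θ ← 0°
rotate_crank_by(+34°): θ ← 0° +34° = 34°
crank pin P = (r cos θ, r sin θ) = (48.084179, 32.433188)
h = r sin θ − e = 32.433188 − 9 = 23.433188
x = r cos θ + √(L² − h²) = 48.084179 + √(36481.0 − 549.1143) = 48.084179 + 189.557078 = 237.641257

237.6413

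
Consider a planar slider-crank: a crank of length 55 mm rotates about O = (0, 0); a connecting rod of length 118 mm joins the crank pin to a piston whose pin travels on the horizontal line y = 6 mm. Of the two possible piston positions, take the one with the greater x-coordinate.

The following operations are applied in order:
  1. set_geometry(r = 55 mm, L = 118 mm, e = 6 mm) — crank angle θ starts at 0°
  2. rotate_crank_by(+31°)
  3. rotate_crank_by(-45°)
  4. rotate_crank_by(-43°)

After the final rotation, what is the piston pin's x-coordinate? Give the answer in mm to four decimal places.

135.8173

set_geometry: r = 55 mm, L = 118 mm, e = 6 mm; θ ← 0°
rotate_crank_by(+31°): θ ← 0° +31° = 31°
rotate_crank_by(-45°): θ ← 31° -45° = -14°
rotate_crank_by(-43°): θ ← -14° -43° = -57°
crank pin P = (r cos θ, r sin θ) = (29.955147, -46.126881)
h = r sin θ − e = -46.126881 − 6 = -52.126881
x = r cos θ + √(L² − h²) = 29.955147 + √(13924.0 − 2717.2117) = 29.955147 + 105.862119 = 135.817266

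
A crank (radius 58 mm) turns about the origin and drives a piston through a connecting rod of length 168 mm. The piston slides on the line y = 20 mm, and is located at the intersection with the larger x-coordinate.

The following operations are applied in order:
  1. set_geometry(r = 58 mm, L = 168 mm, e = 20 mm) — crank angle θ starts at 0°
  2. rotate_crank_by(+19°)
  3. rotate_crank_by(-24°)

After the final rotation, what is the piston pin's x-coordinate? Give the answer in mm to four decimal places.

set_geometry: r = 58 mm, L = 168 mm, e = 20 mm; θ ← 0°
rotate_crank_by(+19°): θ ← 0° +19° = 19°
rotate_crank_by(-24°): θ ← 19° -24° = -5°
crank pin P = (r cos θ, r sin θ) = (57.779292, -5.055033)
h = r sin θ − e = -5.055033 − 20 = -25.055033
x = r cos θ + √(L² − h²) = 57.779292 + √(28224.0 − 627.7547) = 57.779292 + 166.121177 = 223.900469

223.9005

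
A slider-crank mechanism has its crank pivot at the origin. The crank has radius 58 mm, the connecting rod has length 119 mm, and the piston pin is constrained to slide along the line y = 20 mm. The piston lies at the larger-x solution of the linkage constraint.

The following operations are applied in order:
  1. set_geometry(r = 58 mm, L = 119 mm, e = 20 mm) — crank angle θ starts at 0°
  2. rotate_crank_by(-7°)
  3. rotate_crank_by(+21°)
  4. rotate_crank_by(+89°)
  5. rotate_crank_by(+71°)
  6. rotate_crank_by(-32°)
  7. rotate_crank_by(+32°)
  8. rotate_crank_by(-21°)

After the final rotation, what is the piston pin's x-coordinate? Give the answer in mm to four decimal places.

67.1531

set_geometry: r = 58 mm, L = 119 mm, e = 20 mm; θ ← 0°
rotate_crank_by(-7°): θ ← 0° -7° = -7°
rotate_crank_by(+21°): θ ← -7° +21° = 14°
rotate_crank_by(+89°): θ ← 14° +89° = 103°
rotate_crank_by(+71°): θ ← 103° +71° = 174°
rotate_crank_by(-32°): θ ← 174° -32° = 142°
rotate_crank_by(+32°): θ ← 142° +32° = 174°
rotate_crank_by(-21°): θ ← 174° -21° = 153°
crank pin P = (r cos θ, r sin θ) = (-51.678378, 26.331449)
h = r sin θ − e = 26.331449 − 20 = 6.331449
x = r cos θ + √(L² − h²) = -51.678378 + √(14161.0 − 40.0872) = -51.678378 + 118.831447 = 67.153068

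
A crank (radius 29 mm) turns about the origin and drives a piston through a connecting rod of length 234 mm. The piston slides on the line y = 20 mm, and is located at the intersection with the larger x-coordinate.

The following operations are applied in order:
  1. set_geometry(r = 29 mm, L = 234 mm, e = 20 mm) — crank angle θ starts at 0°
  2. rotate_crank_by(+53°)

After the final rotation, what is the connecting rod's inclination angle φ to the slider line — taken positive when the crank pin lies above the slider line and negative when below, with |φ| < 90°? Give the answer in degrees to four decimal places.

0.7739

set_geometry: r = 29 mm, L = 234 mm, e = 20 mm; θ ← 0°
rotate_crank_by(+53°): θ ← 0° +53° = 53°
crank pin P = (r cos θ, r sin θ) = (17.452636, 23.160430)
h = r sin θ − e = 23.160430 − 20 = 3.160430
sin φ = h / L = 3.160430 / 234 = 0.01350611
φ = arcsin(0.01350611) = 0.773867°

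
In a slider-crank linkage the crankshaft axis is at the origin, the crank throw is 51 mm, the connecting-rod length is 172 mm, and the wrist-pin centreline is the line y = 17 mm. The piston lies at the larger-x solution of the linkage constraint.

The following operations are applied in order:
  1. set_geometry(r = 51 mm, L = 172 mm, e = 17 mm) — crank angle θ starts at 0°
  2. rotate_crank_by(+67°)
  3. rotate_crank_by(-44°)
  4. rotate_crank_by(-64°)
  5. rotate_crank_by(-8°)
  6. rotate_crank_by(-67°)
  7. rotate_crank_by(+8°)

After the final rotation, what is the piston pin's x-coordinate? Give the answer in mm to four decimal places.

143.2786

set_geometry: r = 51 mm, L = 172 mm, e = 17 mm; θ ← 0°
rotate_crank_by(+67°): θ ← 0° +67° = 67°
rotate_crank_by(-44°): θ ← 67° -44° = 23°
rotate_crank_by(-64°): θ ← 23° -64° = -41°
rotate_crank_by(-8°): θ ← -41° -8° = -49°
rotate_crank_by(-67°): θ ← -49° -67° = -116°
rotate_crank_by(+8°): θ ← -116° +8° = -108°
crank pin P = (r cos θ, r sin θ) = (-15.759867, -48.503882)
h = r sin θ − e = -48.503882 − 17 = -65.503882
x = r cos θ + √(L² − h²) = -15.759867 + √(29584.0 − 4290.7586) = -15.759867 + 159.038490 = 143.278624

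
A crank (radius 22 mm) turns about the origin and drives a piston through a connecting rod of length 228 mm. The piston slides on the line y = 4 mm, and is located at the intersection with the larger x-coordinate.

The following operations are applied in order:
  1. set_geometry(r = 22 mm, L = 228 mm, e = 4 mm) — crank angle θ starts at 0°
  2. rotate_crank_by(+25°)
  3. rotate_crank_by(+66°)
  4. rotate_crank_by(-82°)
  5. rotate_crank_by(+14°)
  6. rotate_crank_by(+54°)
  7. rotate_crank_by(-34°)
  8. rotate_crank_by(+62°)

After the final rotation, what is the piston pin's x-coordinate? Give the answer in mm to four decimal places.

221.6525

set_geometry: r = 22 mm, L = 228 mm, e = 4 mm; θ ← 0°
rotate_crank_by(+25°): θ ← 0° +25° = 25°
rotate_crank_by(+66°): θ ← 25° +66° = 91°
rotate_crank_by(-82°): θ ← 91° -82° = 9°
rotate_crank_by(+14°): θ ← 9° +14° = 23°
rotate_crank_by(+54°): θ ← 23° +54° = 77°
rotate_crank_by(-34°): θ ← 77° -34° = 43°
rotate_crank_by(+62°): θ ← 43° +62° = 105°
crank pin P = (r cos θ, r sin θ) = (-5.694019, 21.250368)
h = r sin θ − e = 21.250368 − 4 = 17.250368
x = r cos θ + √(L² − h²) = -5.694019 + √(51984.0 − 297.5752) = -5.694019 + 227.346486 = 221.652467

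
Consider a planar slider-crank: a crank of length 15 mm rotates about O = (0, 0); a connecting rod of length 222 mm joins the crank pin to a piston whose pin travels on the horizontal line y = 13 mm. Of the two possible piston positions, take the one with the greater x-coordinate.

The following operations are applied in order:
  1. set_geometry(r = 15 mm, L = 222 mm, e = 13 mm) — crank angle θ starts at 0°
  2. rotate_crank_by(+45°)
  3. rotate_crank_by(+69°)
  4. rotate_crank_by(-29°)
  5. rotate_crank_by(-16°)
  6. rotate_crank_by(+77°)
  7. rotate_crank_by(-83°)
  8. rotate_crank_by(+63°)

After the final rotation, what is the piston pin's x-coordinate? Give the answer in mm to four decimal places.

set_geometry: r = 15 mm, L = 222 mm, e = 13 mm; θ ← 0°
rotate_crank_by(+45°): θ ← 0° +45° = 45°
rotate_crank_by(+69°): θ ← 45° +69° = 114°
rotate_crank_by(-29°): θ ← 114° -29° = 85°
rotate_crank_by(-16°): θ ← 85° -16° = 69°
rotate_crank_by(+77°): θ ← 69° +77° = 146°
rotate_crank_by(-83°): θ ← 146° -83° = 63°
rotate_crank_by(+63°): θ ← 63° +63° = 126°
crank pin P = (r cos θ, r sin θ) = (-8.816779, 12.135255)
h = r sin θ − e = 12.135255 − 13 = -0.864745
x = r cos θ + √(L² − h²) = -8.816779 + √(49284.0 − 0.7478) = -8.816779 + 221.998316 = 213.181537

213.1815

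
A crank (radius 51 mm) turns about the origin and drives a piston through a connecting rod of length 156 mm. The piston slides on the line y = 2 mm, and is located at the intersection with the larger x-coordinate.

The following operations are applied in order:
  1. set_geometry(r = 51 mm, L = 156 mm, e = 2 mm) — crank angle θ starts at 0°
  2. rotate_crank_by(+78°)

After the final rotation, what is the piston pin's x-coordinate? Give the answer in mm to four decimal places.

set_geometry: r = 51 mm, L = 156 mm, e = 2 mm; θ ← 0°
rotate_crank_by(+78°): θ ← 0° +78° = 78°
crank pin P = (r cos θ, r sin θ) = (10.603496, 49.885528)
h = r sin θ − e = 49.885528 − 2 = 47.885528
x = r cos θ + √(L² − h²) = 10.603496 + √(24336.0 − 2293.0238) = 10.603496 + 148.468772 = 159.072268

159.0723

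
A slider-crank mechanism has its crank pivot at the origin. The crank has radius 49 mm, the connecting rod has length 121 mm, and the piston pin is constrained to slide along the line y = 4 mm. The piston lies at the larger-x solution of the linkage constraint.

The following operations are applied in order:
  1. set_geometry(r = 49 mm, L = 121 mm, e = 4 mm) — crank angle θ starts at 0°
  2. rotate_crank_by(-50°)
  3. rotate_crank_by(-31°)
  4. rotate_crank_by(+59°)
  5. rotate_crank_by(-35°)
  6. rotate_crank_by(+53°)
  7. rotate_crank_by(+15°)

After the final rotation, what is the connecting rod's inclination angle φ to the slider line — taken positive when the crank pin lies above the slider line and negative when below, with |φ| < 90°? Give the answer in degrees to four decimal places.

set_geometry: r = 49 mm, L = 121 mm, e = 4 mm; θ ← 0°
rotate_crank_by(-50°): θ ← 0° -50° = -50°
rotate_crank_by(-31°): θ ← -50° -31° = -81°
rotate_crank_by(+59°): θ ← -81° +59° = -22°
rotate_crank_by(-35°): θ ← -22° -35° = -57°
rotate_crank_by(+53°): θ ← -57° +53° = -4°
rotate_crank_by(+15°): θ ← -4° +15° = 11°
crank pin P = (r cos θ, r sin θ) = (48.099732, 9.349641)
h = r sin θ − e = 9.349641 − 4 = 5.349641
sin φ = h / L = 5.349641 / 121 = 0.04421191
φ = arcsin(0.04421191) = 2.533982°

2.5340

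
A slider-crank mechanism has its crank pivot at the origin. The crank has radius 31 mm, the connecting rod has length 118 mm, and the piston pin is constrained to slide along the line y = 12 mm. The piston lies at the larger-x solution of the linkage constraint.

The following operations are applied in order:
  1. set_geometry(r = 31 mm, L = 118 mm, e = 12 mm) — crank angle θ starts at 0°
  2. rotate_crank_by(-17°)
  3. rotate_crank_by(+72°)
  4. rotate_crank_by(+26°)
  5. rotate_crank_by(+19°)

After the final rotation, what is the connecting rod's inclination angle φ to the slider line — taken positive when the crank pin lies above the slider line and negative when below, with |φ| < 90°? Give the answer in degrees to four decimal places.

set_geometry: r = 31 mm, L = 118 mm, e = 12 mm; θ ← 0°
rotate_crank_by(-17°): θ ← 0° -17° = -17°
rotate_crank_by(+72°): θ ← -17° +72° = 55°
rotate_crank_by(+26°): θ ← 55° +26° = 81°
rotate_crank_by(+19°): θ ← 81° +19° = 100°
crank pin P = (r cos θ, r sin θ) = (-5.383094, 30.529040)
h = r sin θ − e = 30.529040 − 12 = 18.529040
sin φ = h / L = 18.529040 / 118 = 0.15702577
φ = arcsin(0.15702577) = 9.034303°

9.0343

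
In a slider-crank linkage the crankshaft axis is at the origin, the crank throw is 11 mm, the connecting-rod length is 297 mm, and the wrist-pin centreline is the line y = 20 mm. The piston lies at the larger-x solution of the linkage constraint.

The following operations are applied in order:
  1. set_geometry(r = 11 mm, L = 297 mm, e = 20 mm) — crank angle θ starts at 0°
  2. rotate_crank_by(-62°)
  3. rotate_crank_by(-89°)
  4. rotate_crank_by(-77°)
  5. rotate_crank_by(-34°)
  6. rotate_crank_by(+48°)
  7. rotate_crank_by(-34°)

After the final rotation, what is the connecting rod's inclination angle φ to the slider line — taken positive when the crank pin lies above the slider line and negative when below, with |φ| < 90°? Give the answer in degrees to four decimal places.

set_geometry: r = 11 mm, L = 297 mm, e = 20 mm; θ ← 0°
rotate_crank_by(-62°): θ ← 0° -62° = -62°
rotate_crank_by(-89°): θ ← -62° -89° = -151°
rotate_crank_by(-77°): θ ← -151° -77° = -228°
rotate_crank_by(-34°): θ ← -228° -34° = -262°
rotate_crank_by(+48°): θ ← -262° +48° = -214°
rotate_crank_by(-34°): θ ← -214° -34° = -248°
crank pin P = (r cos θ, r sin θ) = (-4.120673, 10.199022)
h = r sin θ − e = 10.199022 − 20 = -9.800978
sin φ = h / L = -9.800978 / 297 = -0.03299992
φ = arcsin(-0.03299992) = -1.891100°

-1.8911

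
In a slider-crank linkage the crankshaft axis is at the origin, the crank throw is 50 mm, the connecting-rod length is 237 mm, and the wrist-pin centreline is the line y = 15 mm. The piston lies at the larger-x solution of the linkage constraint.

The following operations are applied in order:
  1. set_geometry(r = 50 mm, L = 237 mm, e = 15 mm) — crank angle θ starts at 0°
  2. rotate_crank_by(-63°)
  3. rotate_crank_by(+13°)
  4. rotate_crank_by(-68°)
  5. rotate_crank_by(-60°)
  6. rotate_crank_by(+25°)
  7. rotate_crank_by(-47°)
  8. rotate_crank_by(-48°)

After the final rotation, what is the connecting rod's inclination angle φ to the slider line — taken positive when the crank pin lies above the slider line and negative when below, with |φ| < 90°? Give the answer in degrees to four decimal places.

set_geometry: r = 50 mm, L = 237 mm, e = 15 mm; θ ← 0°
rotate_crank_by(-63°): θ ← 0° -63° = -63°
rotate_crank_by(+13°): θ ← -63° +13° = -50°
rotate_crank_by(-68°): θ ← -50° -68° = -118°
rotate_crank_by(-60°): θ ← -118° -60° = -178°
rotate_crank_by(+25°): θ ← -178° +25° = -153°
rotate_crank_by(-47°): θ ← -153° -47° = -200°
rotate_crank_by(-48°): θ ← -200° -48° = -248°
crank pin P = (r cos θ, r sin θ) = (-18.730330, 46.359193)
h = r sin θ − e = 46.359193 − 15 = 31.359193
sin φ = h / L = 31.359193 / 237 = 0.13231727
φ = arcsin(0.13231727) = 7.603519°

7.6035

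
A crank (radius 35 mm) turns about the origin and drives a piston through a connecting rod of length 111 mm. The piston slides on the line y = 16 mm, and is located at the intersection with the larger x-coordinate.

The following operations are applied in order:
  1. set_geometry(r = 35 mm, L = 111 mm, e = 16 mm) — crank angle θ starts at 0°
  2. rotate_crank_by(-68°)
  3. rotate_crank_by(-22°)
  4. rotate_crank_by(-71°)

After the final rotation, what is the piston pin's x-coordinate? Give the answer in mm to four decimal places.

set_geometry: r = 35 mm, L = 111 mm, e = 16 mm; θ ← 0°
rotate_crank_by(-68°): θ ← 0° -68° = -68°
rotate_crank_by(-22°): θ ← -68° -22° = -90°
rotate_crank_by(-71°): θ ← -90° -71° = -161°
crank pin P = (r cos θ, r sin θ) = (-33.093150, -11.394885)
h = r sin θ − e = -11.394885 − 16 = -27.394885
x = r cos θ + √(L² − h²) = -33.093150 + √(12321.0 − 750.4797) = -33.093150 + 107.566353 = 74.473203

74.4732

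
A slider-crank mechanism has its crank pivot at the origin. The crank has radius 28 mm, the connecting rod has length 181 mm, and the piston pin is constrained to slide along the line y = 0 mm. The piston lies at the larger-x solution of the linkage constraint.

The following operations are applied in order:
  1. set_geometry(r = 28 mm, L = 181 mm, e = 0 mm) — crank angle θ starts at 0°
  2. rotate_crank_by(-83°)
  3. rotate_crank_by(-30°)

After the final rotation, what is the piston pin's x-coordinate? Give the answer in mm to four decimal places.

168.2150

set_geometry: r = 28 mm, L = 181 mm, e = 0 mm; θ ← 0°
rotate_crank_by(-83°): θ ← 0° -83° = -83°
rotate_crank_by(-30°): θ ← -83° -30° = -113°
crank pin P = (r cos θ, r sin θ) = (-10.940472, -25.774136)
h = r sin θ − e = -25.774136 − 0 = -25.774136
x = r cos θ + √(L² − h²) = -10.940472 + √(32761.0 − 664.3061) = -10.940472 + 179.155502 = 168.215030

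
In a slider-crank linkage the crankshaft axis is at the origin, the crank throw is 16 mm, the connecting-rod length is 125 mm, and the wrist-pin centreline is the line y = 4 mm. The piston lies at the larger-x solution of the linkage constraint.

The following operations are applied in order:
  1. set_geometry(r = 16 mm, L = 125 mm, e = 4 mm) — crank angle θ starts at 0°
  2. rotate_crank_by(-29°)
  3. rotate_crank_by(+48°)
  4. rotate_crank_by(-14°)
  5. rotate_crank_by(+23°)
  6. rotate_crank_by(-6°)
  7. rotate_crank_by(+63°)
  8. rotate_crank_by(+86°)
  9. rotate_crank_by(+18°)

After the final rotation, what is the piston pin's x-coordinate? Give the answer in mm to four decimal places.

109.0277

set_geometry: r = 16 mm, L = 125 mm, e = 4 mm; θ ← 0°
rotate_crank_by(-29°): θ ← 0° -29° = -29°
rotate_crank_by(+48°): θ ← -29° +48° = 19°
rotate_crank_by(-14°): θ ← 19° -14° = 5°
rotate_crank_by(+23°): θ ← 5° +23° = 28°
rotate_crank_by(-6°): θ ← 28° -6° = 22°
rotate_crank_by(+63°): θ ← 22° +63° = 85°
rotate_crank_by(+86°): θ ← 85° +86° = 171°
rotate_crank_by(+18°): θ ← 171° +18° = 189°
crank pin P = (r cos θ, r sin θ) = (-15.803013, -2.502951)
h = r sin θ − e = -2.502951 − 4 = -6.502951
x = r cos θ + √(L² − h²) = -15.803013 + √(15625.0 − 42.2884) = -15.803013 + 124.830732 = 109.027718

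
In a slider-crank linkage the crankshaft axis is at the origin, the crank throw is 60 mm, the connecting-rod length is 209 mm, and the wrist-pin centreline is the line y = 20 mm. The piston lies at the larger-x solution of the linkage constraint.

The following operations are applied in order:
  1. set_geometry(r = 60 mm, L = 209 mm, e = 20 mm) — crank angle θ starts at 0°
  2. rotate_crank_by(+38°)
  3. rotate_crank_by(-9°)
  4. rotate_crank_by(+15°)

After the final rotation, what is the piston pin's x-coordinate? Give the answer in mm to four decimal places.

set_geometry: r = 60 mm, L = 209 mm, e = 20 mm; θ ← 0°
rotate_crank_by(+38°): θ ← 0° +38° = 38°
rotate_crank_by(-9°): θ ← 38° -9° = 29°
rotate_crank_by(+15°): θ ← 29° +15° = 44°
crank pin P = (r cos θ, r sin θ) = (43.160388, 41.679502)
h = r sin θ − e = 41.679502 − 20 = 21.679502
x = r cos θ + √(L² − h²) = 43.160388 + √(43681.0 − 470.0008) = 43.160388 + 207.872555 = 251.032943

251.0329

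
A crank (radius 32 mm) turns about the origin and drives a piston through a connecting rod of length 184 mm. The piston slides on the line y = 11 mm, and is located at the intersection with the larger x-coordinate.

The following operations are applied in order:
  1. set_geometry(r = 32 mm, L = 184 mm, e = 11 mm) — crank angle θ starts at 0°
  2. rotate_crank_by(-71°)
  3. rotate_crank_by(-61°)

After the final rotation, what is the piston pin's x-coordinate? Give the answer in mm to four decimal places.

set_geometry: r = 32 mm, L = 184 mm, e = 11 mm; θ ← 0°
rotate_crank_by(-71°): θ ← 0° -71° = -71°
rotate_crank_by(-61°): θ ← -71° -61° = -132°
crank pin P = (r cos θ, r sin θ) = (-21.412179, -23.780634)
h = r sin θ − e = -23.780634 − 11 = -34.780634
x = r cos θ + √(L² − h²) = -21.412179 + √(33856.0 − 1209.6925) = -21.412179 + 180.682892 = 159.270713

159.2707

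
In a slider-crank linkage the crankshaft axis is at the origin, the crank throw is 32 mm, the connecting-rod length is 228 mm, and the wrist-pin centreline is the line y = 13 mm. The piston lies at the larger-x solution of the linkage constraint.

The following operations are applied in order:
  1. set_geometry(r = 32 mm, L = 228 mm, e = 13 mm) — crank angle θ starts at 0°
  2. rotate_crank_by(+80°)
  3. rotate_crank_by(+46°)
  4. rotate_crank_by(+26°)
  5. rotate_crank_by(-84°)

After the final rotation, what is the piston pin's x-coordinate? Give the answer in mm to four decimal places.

239.3772

set_geometry: r = 32 mm, L = 228 mm, e = 13 mm; θ ← 0°
rotate_crank_by(+80°): θ ← 0° +80° = 80°
rotate_crank_by(+46°): θ ← 80° +46° = 126°
rotate_crank_by(+26°): θ ← 126° +26° = 152°
rotate_crank_by(-84°): θ ← 152° -84° = 68°
crank pin P = (r cos θ, r sin θ) = (11.987411, 29.669883)
h = r sin θ − e = 29.669883 − 13 = 16.669883
x = r cos θ + √(L² − h²) = 11.987411 + √(51984.0 − 277.8850) = 11.987411 + 227.389786 = 239.377197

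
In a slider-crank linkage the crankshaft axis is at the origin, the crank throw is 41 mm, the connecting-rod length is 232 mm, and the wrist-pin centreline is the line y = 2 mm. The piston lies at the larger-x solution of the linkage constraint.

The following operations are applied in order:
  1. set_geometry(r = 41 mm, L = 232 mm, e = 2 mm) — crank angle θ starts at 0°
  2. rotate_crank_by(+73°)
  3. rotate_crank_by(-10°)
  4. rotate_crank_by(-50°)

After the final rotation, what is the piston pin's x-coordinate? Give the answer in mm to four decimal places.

271.8367

set_geometry: r = 41 mm, L = 232 mm, e = 2 mm; θ ← 0°
rotate_crank_by(+73°): θ ← 0° +73° = 73°
rotate_crank_by(-10°): θ ← 73° -10° = 63°
rotate_crank_by(-50°): θ ← 63° -50° = 13°
crank pin P = (r cos θ, r sin θ) = (39.949173, 9.222993)
h = r sin θ − e = 9.222993 − 2 = 7.222993
x = r cos θ + √(L² − h²) = 39.949173 + √(53824.0 − 52.1716) = 39.949173 + 231.887534 = 271.836707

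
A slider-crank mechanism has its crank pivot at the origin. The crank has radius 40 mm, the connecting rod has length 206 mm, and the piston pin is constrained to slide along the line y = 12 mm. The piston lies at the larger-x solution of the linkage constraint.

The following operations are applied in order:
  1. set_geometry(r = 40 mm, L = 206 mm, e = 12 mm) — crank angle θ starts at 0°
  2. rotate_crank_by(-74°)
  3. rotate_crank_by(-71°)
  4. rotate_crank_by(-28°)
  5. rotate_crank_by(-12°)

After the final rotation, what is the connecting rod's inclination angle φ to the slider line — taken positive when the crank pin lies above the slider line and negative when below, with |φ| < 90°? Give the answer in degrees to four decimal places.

set_geometry: r = 40 mm, L = 206 mm, e = 12 mm; θ ← 0°
rotate_crank_by(-74°): θ ← 0° -74° = -74°
rotate_crank_by(-71°): θ ← -74° -71° = -145°
rotate_crank_by(-28°): θ ← -145° -28° = -173°
rotate_crank_by(-12°): θ ← -173° -12° = -185°
crank pin P = (r cos θ, r sin θ) = (-39.847788, 3.486230)
h = r sin θ − e = 3.486230 − 12 = -8.513770
sin φ = h / L = -8.513770 / 206 = -0.04132898
φ = arcsin(-0.04132898) = -2.368651°

-2.3687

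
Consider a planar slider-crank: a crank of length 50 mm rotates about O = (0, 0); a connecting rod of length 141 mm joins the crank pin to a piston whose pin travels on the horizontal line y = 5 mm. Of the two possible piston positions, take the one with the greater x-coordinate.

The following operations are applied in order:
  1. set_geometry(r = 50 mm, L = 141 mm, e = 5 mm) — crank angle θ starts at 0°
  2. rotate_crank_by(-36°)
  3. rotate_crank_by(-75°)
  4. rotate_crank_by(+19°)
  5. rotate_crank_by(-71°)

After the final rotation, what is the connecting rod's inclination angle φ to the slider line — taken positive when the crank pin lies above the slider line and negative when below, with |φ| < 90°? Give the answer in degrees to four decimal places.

set_geometry: r = 50 mm, L = 141 mm, e = 5 mm; θ ← 0°
rotate_crank_by(-36°): θ ← 0° -36° = -36°
rotate_crank_by(-75°): θ ← -36° -75° = -111°
rotate_crank_by(+19°): θ ← -111° +19° = -92°
rotate_crank_by(-71°): θ ← -92° -71° = -163°
crank pin P = (r cos θ, r sin θ) = (-47.815238, -14.618585)
h = r sin θ − e = -14.618585 − 5 = -19.618585
sin φ = h / L = -19.618585 / 141 = -0.13913890
φ = arcsin(-0.13913890) = -7.998021°

-7.9980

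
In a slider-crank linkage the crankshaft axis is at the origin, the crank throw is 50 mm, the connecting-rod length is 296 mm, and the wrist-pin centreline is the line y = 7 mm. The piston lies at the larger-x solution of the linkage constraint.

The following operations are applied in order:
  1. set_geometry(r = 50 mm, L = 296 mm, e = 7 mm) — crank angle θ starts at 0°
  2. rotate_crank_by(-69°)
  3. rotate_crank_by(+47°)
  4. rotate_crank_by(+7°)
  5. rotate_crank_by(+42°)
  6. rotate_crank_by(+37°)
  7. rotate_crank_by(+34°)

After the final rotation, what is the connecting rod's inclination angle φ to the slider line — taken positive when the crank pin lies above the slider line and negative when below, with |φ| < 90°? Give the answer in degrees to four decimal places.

8.2577

set_geometry: r = 50 mm, L = 296 mm, e = 7 mm; θ ← 0°
rotate_crank_by(-69°): θ ← 0° -69° = -69°
rotate_crank_by(+47°): θ ← -69° +47° = -22°
rotate_crank_by(+7°): θ ← -22° +7° = -15°
rotate_crank_by(+42°): θ ← -15° +42° = 27°
rotate_crank_by(+37°): θ ← 27° +37° = 64°
rotate_crank_by(+34°): θ ← 64° +34° = 98°
crank pin P = (r cos θ, r sin θ) = (-6.958655, 49.513403)
h = r sin θ − e = 49.513403 − 7 = 42.513403
sin φ = h / L = 42.513403 / 296 = 0.14362636
φ = arcsin(0.14362636) = 8.257743°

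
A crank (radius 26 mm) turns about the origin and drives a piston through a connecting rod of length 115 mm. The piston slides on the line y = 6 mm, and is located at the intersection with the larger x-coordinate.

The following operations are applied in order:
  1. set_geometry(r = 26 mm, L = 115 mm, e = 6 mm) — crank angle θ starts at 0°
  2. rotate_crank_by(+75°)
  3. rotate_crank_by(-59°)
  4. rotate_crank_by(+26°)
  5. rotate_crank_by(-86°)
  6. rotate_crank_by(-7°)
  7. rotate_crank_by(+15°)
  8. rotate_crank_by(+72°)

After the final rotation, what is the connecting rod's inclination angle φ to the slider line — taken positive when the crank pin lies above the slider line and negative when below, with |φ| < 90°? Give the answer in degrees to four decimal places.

4.6298

set_geometry: r = 26 mm, L = 115 mm, e = 6 mm; θ ← 0°
rotate_crank_by(+75°): θ ← 0° +75° = 75°
rotate_crank_by(-59°): θ ← 75° -59° = 16°
rotate_crank_by(+26°): θ ← 16° +26° = 42°
rotate_crank_by(-86°): θ ← 42° -86° = -44°
rotate_crank_by(-7°): θ ← -44° -7° = -51°
rotate_crank_by(+15°): θ ← -51° +15° = -36°
rotate_crank_by(+72°): θ ← -36° +72° = 36°
crank pin P = (r cos θ, r sin θ) = (21.034442, 15.282417)
h = r sin θ − e = 15.282417 − 6 = 9.282417
sin φ = h / L = 9.282417 / 115 = 0.08071667
φ = arcsin(0.08071667) = 4.629761°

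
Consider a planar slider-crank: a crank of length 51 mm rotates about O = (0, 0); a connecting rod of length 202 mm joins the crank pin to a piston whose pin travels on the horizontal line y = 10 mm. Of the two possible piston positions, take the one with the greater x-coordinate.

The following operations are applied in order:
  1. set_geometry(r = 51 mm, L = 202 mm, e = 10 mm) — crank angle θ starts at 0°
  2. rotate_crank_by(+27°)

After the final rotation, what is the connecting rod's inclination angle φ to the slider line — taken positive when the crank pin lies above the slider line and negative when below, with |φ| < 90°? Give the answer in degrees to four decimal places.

3.7335

set_geometry: r = 51 mm, L = 202 mm, e = 10 mm; θ ← 0°
rotate_crank_by(+27°): θ ← 0° +27° = 27°
crank pin P = (r cos θ, r sin θ) = (45.441333, 23.153515)
h = r sin θ − e = 23.153515 − 10 = 13.153515
sin φ = h / L = 13.153515 / 202 = 0.06511641
φ = arcsin(0.06511641) = 3.733537°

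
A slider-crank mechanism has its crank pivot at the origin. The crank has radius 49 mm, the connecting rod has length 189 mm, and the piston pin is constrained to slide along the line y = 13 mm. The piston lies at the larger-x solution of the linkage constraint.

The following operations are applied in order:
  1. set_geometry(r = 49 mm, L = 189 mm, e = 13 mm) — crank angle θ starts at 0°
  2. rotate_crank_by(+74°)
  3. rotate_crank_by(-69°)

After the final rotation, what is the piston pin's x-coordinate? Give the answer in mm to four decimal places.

237.6118

set_geometry: r = 49 mm, L = 189 mm, e = 13 mm; θ ← 0°
rotate_crank_by(+74°): θ ← 0° +74° = 74°
rotate_crank_by(-69°): θ ← 74° -69° = 5°
crank pin P = (r cos θ, r sin θ) = (48.813540, 4.270631)
h = r sin θ − e = 4.270631 − 13 = -8.729369
x = r cos θ + √(L² − h²) = 48.813540 + √(35721.0 − 76.2019) = 48.813540 + 188.798300 = 237.611840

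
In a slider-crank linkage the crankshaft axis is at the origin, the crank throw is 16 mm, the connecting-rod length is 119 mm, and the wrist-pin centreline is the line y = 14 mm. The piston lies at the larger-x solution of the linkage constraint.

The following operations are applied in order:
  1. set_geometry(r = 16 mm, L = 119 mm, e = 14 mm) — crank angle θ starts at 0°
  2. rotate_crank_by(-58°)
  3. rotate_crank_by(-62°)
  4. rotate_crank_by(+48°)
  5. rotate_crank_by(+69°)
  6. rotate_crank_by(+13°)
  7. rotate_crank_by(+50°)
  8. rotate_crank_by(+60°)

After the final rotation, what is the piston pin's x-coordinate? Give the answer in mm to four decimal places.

set_geometry: r = 16 mm, L = 119 mm, e = 14 mm; θ ← 0°
rotate_crank_by(-58°): θ ← 0° -58° = -58°
rotate_crank_by(-62°): θ ← -58° -62° = -120°
rotate_crank_by(+48°): θ ← -120° +48° = -72°
rotate_crank_by(+69°): θ ← -72° +69° = -3°
rotate_crank_by(+13°): θ ← -3° +13° = 10°
rotate_crank_by(+50°): θ ← 10° +50° = 60°
rotate_crank_by(+60°): θ ← 60° +60° = 120°
crank pin P = (r cos θ, r sin θ) = (-8.000000, 13.856406)
h = r sin θ − e = 13.856406 − 14 = -0.143594
x = r cos θ + √(L² − h²) = -8.000000 + √(14161.0 − 0.0206) = -8.000000 + 118.999913 = 110.999913

110.9999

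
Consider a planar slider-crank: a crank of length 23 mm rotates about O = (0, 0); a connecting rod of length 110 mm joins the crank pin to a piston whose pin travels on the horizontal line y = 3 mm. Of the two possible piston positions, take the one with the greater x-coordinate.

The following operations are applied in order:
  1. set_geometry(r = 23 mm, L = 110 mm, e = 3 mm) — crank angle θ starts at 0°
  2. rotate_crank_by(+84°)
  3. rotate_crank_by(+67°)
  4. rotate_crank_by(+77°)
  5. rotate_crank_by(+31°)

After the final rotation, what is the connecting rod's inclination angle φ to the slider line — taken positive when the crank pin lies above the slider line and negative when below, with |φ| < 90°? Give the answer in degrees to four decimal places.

-13.4456

set_geometry: r = 23 mm, L = 110 mm, e = 3 mm; θ ← 0°
rotate_crank_by(+84°): θ ← 0° +84° = 84°
rotate_crank_by(+67°): θ ← 84° +67° = 151°
rotate_crank_by(+77°): θ ← 151° +77° = 228°
rotate_crank_by(+31°): θ ← 228° +31° = 259°
crank pin P = (r cos θ, r sin θ) = (-4.388607, -22.577425)
h = r sin θ − e = -22.577425 − 3 = -25.577425
sin φ = h / L = -25.577425 / 110 = -0.23252205
φ = arcsin(-0.23252205) = -13.445601°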